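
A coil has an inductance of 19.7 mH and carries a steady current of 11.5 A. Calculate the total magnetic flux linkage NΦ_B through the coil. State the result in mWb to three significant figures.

NΦ_B ≈ 227 mWb

From L = NΦ_B/I, the flux linkage is NΦ_B = LI.
NΦ_B = (1.970×10^-2 H)(11.5 A) = 0.2265 Wb.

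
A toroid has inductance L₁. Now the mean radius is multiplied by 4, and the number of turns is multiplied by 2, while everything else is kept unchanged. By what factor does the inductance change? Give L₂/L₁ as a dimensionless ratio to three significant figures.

For a toroid, L ∝ μᵣN²A/R.
L₂/L₁ = (4)^-1 × (2)^2 = 1.00.

L₂/L₁ = 1.00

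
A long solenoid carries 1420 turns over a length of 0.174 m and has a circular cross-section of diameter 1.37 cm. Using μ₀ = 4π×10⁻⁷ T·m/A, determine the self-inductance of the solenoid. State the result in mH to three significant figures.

A = π(d/2)² = π(6.850×10^-3 m)² = 1.474×10^-4 m².
For a long solenoid, L = μ₀N²A/ℓ.
L = (4π×10⁻⁷)(1420)²(1.474×10^-4)/(0.174 m) = 2.147×10^-3 H.

L ≈ 2.15 mH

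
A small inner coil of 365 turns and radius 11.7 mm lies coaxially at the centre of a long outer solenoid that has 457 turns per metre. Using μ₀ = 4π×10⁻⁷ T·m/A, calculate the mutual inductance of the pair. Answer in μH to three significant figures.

The outer solenoid produces a uniform field B₁ = μ₀n₁I₁ across the inner coil,
so the flux linkage is N₂Φ = N₂B₁A₂ = μ₀n₁N₂A₂·I₁, giving M = μ₀n₁N₂A₂.
A₂ = πr² = π(1.170×10^-2 m)² = 4.301×10^-4 m².
M = (4π×10⁻⁷)(457)(365)(4.301×10^-4) = 9.014×10^-5 H.

M ≈ 90.1 μH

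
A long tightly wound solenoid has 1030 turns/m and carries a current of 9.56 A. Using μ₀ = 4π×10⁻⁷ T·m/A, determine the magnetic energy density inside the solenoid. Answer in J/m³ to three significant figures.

B = μ₀nI = (4π×10⁻⁷)(1.030×10^3)(9.56) = 1.237×10^-2 T.
u = B²/(2μ₀) = (1.237×10^-2)²/(2×4π×10⁻⁷) = 60.92 J/m³.

u ≈ 60.9 J/m³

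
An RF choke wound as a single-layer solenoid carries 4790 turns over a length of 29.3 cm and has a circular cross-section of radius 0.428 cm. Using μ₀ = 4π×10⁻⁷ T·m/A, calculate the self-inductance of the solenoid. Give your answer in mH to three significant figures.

A = πr² = π(4.280×10^-3 m)² = 5.7549×10^-5 m².
For a long solenoid, L = μ₀N²A/ℓ.
L = (4π×10⁻⁷)(4790)²(5.7549×10^-5)/(0.293 m) = 5.663×10^-3 H.

L ≈ 5.66 mH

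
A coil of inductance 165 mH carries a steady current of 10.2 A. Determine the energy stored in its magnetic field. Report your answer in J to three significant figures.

Stored magnetic energy: U = ½LI².
U = ½(0.165 H)(10.2 A)² = 8.583 J.

U ≈ 8.58 J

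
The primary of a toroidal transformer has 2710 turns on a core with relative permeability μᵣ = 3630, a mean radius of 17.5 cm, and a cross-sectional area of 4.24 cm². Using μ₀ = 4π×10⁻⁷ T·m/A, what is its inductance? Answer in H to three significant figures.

L ≈ 12.9 H

For a thin toroid, L = μ₀μᵣN²A/(2πR).
L = (4π×10⁻⁷)(3630)(2710)²(4.240×10^-4) / (2π×0.175 m) = 12.92 H.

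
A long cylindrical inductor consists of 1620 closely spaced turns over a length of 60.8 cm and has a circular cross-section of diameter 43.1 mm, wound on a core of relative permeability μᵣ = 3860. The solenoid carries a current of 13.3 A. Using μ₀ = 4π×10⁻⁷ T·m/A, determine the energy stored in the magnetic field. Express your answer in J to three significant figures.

A = π(d/2)² = π(2.155×10^-2 m)² = 1.459×10^-3 m².
L = μ₀μᵣN²A/ℓ = (4π×10⁻⁷)(3860)(1620)²(1.459×10^-3)/(0.608) = 30.547 H.
U = ½LI² = ½(30.547)(13.3)² = 2.702×10^3 J.

U ≈ 2700 J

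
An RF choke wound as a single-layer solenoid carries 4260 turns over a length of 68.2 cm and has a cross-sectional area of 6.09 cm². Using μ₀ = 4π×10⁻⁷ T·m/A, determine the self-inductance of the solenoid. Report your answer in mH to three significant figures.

L ≈ 20.4 mH

A = 6.09 cm² = 6.090×10^-4 m².
For a long solenoid, L = μ₀N²A/ℓ.
L = (4π×10⁻⁷)(4260)²(6.090×10^-4)/(0.682 m) = 2.036×10^-2 H.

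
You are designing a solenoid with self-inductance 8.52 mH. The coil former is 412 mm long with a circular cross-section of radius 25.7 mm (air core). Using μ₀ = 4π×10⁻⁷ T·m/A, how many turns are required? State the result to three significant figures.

N ≈ 1160 turns

A = πr² = π(2.570×10^-2 m)² = 2.07499×10^-3 m².
From L = μ₀N²A/ℓ, N = √(Lℓ / (μ₀A)).
N = √[(8.520×10^-3)(0.412) / ((4π×10⁻⁷)×2.07499×10^-3)] = √(1.346×10^6) ≈ 1160.3.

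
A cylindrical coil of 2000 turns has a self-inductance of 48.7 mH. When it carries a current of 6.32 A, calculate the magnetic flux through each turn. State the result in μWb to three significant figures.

Φ_B ≈ 154 μWb

From L = NΦ_B/I, the flux per turn is Φ_B = LI/N.
Φ_B = (4.870×10^-2 H)(6.32 A)/2000 = 1.539×10^-4 Wb.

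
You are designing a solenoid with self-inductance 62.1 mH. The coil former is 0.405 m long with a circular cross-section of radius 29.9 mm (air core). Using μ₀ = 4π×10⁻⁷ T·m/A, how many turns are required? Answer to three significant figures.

N ≈ 2670 turns

A = πr² = π(2.990×10^-2 m)² = 2.809×10^-3 m².
From L = μ₀N²A/ℓ, N = √(Lℓ / (μ₀A)).
N = √[(6.210×10^-2)(0.405) / ((4π×10⁻⁷)×2.809×10^-3)] = √(7.126×10^6) ≈ 2669.5.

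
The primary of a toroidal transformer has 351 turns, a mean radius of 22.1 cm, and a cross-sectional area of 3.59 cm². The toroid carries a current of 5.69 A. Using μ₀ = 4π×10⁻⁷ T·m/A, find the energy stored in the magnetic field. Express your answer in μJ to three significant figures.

U ≈ 648 μJ

L = μ₀N²A/(2πR) = (4π×10⁻⁷)(351)²(3.590×10^-4)/(2π×0.221) = 4.003×10^-5 H.
U = ½LI² = ½(4.003×10^-5)(5.69)² = 6.479×10^-4 J.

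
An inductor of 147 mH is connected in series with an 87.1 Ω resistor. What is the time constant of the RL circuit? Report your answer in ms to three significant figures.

τ ≈ 1.69 ms

τ = L/R = (0.147 H)/(87.1 Ω) = 1.688×10^-3 s.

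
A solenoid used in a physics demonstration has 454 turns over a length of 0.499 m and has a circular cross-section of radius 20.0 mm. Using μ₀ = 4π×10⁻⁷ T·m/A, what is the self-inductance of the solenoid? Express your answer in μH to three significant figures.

L ≈ 652 μH

A = πr² = π(2.000×10^-2 m)² = 1.257×10^-3 m².
For a long solenoid, L = μ₀N²A/ℓ.
L = (4π×10⁻⁷)(454)²(1.257×10^-3)/(0.499 m) = 6.523×10^-4 H.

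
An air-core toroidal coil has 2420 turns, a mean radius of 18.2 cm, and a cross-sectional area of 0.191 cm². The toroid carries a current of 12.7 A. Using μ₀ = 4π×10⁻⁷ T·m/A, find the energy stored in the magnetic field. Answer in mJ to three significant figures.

L = μ₀N²A/(2πR) = (4π×10⁻⁷)(2420)²(1.910×10^-5)/(2π×0.182) = 1.229×10^-4 H.
U = ½LI² = ½(1.229×10^-4)(12.7)² = 9.913×10^-3 J.

U ≈ 9.91 mJ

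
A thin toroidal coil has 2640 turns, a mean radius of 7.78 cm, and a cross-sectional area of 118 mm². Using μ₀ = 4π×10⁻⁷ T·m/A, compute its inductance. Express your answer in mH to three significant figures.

L ≈ 2.11 mH

For a thin toroid, L = μ₀N²A/(2πR).
L = (4π×10⁻⁷)(2640)²(1.180×10^-4) / (2π×7.780×10^-2 m) = 2.114×10^-3 H.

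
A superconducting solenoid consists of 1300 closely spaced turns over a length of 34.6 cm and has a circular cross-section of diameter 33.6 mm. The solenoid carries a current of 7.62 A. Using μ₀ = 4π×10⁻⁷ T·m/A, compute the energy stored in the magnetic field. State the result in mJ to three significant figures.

U ≈ 158 mJ

A = π(d/2)² = π(1.680×10^-2 m)² = 8.867×10^-4 m².
L = μ₀N²A/ℓ = (4π×10⁻⁷)(1300)²(8.867×10^-4)/(0.346) = 5.442×10^-3 H.
U = ½LI² = ½(5.442×10^-3)(7.62)² = 0.158 J.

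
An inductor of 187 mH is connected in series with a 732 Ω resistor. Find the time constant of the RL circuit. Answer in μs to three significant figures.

τ = L/R = (0.187 H)/(732 Ω) = 2.5546×10^-4 s.

τ ≈ 255 μs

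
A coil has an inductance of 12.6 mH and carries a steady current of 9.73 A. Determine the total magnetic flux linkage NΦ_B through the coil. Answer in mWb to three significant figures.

From L = NΦ_B/I, the flux linkage is NΦ_B = LI.
NΦ_B = (1.260×10^-2 H)(9.73 A) = 0.1226 Wb.

NΦ_B ≈ 123 mWb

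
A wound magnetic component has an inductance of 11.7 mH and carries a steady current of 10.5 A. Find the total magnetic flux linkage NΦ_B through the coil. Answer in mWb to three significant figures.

NΦ_B ≈ 123 mWb

From L = NΦ_B/I, the flux linkage is NΦ_B = LI.
NΦ_B = (1.170×10^-2 H)(10.5 A) = 0.1228 Wb.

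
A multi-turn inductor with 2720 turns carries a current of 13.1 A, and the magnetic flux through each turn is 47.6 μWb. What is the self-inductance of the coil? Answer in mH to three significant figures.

L ≈ 9.88 mH

Self-inductance is defined by L = NΦ_B/I (flux linkage over current).
L = (2720)(4.760×10^-5 Wb)/(13.1 A) = 9.883×10^-3 H.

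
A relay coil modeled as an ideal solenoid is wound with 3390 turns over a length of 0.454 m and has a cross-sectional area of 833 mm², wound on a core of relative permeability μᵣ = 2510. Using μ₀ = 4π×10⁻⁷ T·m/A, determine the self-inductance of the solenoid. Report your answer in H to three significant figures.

A = 833 mm² = 8.330×10^-4 m².
For a long solenoid, L = μ₀μᵣN²A/ℓ.
L = (4π×10⁻⁷)(2510)(3390)²(8.330×10^-4)/(0.454 m) = 66.51 H.

L ≈ 66.5 H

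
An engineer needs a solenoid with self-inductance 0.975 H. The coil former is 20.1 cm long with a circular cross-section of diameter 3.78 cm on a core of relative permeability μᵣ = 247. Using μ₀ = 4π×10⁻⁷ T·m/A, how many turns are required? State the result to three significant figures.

N ≈ 750 turns

A = π(d/2)² = π(1.890×10^-2 m)² = 1.122×10^-3 m².
From L = μ₀μᵣN²A/ℓ, N = √(Lℓ / (μ₀μᵣA)).
N = √[(0.975)(0.201) / ((4π×10⁻⁷)(247)×1.122×10^-3)] = √(5.626×10^5) ≈ 750.1.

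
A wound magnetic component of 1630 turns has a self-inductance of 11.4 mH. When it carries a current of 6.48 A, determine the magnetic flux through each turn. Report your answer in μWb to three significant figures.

From L = NΦ_B/I, the flux per turn is Φ_B = LI/N.
Φ_B = (1.140×10^-2 H)(6.48 A)/1630 = 4.532×10^-5 Wb.

Φ_B ≈ 45.3 μWb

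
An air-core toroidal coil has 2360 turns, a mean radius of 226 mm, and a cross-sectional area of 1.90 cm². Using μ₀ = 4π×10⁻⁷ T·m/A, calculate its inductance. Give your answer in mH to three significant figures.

L ≈ 0.936 mH

For a thin toroid, L = μ₀N²A/(2πR).
L = (4π×10⁻⁷)(2360)²(1.900×10^-4) / (2π×0.226 m) = 9.3648×10^-4 H.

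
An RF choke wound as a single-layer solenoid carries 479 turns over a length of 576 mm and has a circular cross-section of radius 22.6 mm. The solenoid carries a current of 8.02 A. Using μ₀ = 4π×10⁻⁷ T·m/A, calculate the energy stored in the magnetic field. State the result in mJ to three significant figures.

A = πr² = π(2.260×10^-2 m)² = 1.6046×10^-3 m².
L = μ₀N²A/ℓ = (4π×10⁻⁷)(479)²(1.6046×10^-3)/(0.576) = 8.032×10^-4 H.
U = ½LI² = ½(8.032×10^-4)(8.02)² = 2.583×10^-2 J.

U ≈ 25.8 mJ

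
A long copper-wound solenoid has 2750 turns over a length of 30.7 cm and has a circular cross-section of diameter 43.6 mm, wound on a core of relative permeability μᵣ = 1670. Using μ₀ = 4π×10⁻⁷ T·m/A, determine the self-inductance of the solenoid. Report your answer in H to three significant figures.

L ≈ 77.2 H

A = π(d/2)² = π(2.180×10^-2 m)² = 1.493×10^-3 m².
For a long solenoid, L = μ₀μᵣN²A/ℓ.
L = (4π×10⁻⁷)(1670)(2750)²(1.493×10^-3)/(0.307 m) = 77.18 H.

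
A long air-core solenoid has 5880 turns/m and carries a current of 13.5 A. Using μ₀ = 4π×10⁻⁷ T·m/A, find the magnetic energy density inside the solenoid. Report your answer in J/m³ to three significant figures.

u ≈ 3960 J/m³

B = μ₀nI = (4π×10⁻⁷)(5.880×10^3)(13.5) = 9.975×10^-2 T.
u = B²/(2μ₀) = (9.975×10^-2)²/(2×4π×10⁻⁷) = 3.959×10^3 J/m³.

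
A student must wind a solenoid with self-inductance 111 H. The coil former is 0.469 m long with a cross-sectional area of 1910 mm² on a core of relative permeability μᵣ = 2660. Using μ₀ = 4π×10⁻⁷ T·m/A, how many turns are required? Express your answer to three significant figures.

N ≈ 2860 turns

A = 1910 mm² = 1.910×10^-3 m².
From L = μ₀μᵣN²A/ℓ, N = √(Lℓ / (μ₀μᵣA)).
N = √[(111)(0.469) / ((4π×10⁻⁷)(2660)×1.910×10^-3)] = √(8.154×10^6) ≈ 2855.5.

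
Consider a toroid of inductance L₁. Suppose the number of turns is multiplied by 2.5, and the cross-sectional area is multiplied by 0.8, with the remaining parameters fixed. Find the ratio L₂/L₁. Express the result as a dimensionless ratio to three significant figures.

For a toroid, L ∝ μᵣN²A/R.
L₂/L₁ = (2.5)^2 × (0.8) = 5.00.

L₂/L₁ = 5.00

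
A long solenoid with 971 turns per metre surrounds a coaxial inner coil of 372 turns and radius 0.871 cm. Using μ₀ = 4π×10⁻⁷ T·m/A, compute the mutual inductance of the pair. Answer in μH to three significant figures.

The outer solenoid produces a uniform field B₁ = μ₀n₁I₁ across the inner coil,
so the flux linkage is N₂Φ = N₂B₁A₂ = μ₀n₁N₂A₂·I₁, giving M = μ₀n₁N₂A₂.
A₂ = πr² = π(8.710×10^-3 m)² = 2.383×10^-4 m².
M = (4π×10⁻⁷)(971)(372)(2.383×10^-4) = 1.082×10^-4 H.

M ≈ 108 μH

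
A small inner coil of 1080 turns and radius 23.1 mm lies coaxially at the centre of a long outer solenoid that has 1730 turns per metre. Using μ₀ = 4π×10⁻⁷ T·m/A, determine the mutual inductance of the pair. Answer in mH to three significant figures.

The outer solenoid produces a uniform field B₁ = μ₀n₁I₁ across the inner coil,
so the flux linkage is N₂Φ = N₂B₁A₂ = μ₀n₁N₂A₂·I₁, giving M = μ₀n₁N₂A₂.
A₂ = πr² = π(2.310×10^-2 m)² = 1.676×10^-3 m².
M = (4π×10⁻⁷)(1730)(1080)(1.676×10^-3) = 3.936×10^-3 H.

M ≈ 3.94 mH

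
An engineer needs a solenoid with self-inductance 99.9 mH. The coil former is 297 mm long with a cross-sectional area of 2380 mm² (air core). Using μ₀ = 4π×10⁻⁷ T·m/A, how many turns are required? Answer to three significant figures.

A = 2380 mm² = 2.380×10^-3 m².
From L = μ₀N²A/ℓ, N = √(Lℓ / (μ₀A)).
N = √[(9.990×10^-2)(0.297) / ((4π×10⁻⁷)×2.380×10^-3)] = √(9.921×10^6) ≈ 3149.7.

N ≈ 3150 turns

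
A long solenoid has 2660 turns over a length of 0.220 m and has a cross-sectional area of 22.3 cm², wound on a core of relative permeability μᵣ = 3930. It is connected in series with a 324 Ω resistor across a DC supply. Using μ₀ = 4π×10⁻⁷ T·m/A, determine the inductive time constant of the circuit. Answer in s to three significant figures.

A = 22.3 cm² = 2.230×10^-3 m².
L = μ₀μᵣN²A/ℓ = (4π×10⁻⁷)(3930)(2660)²(2.230×10^-3)/(0.22) = 354.2 H.
τ = L/R = (354.2)/(324) = 1.093 s.

τ ≈ 1.09 s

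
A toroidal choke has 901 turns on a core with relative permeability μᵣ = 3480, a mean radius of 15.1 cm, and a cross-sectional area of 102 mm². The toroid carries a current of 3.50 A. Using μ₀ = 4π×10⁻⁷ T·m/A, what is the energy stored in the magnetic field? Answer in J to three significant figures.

U ≈ 2.34 J

L = μ₀μᵣN²A/(2πR) = (4π×10⁻⁷)(3480)(901)²(1.020×10^-4)/(2π×0.151) = 0.3817 H.
U = ½LI² = ½(0.3817)(3.50)² = 2.338 J.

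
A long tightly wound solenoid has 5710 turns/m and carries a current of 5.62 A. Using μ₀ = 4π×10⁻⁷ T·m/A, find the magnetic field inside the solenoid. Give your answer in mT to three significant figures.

Inside a long solenoid, B = μ₀nI.
B = (4π×10⁻⁷)(5.710×10^3 m⁻¹)(5.62 A) = 4.033×10^-2 T.

B ≈ 40.3 mT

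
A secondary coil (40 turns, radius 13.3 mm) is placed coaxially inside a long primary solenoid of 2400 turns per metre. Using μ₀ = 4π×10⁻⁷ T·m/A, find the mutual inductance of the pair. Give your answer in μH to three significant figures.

The outer solenoid produces a uniform field B₁ = μ₀n₁I₁ across the inner coil,
so the flux linkage is N₂Φ = N₂B₁A₂ = μ₀n₁N₂A₂·I₁, giving M = μ₀n₁N₂A₂.
A₂ = πr² = π(1.330×10^-2 m)² = 5.557×10^-4 m².
M = (4π×10⁻⁷)(2400)(40)(5.557×10^-4) = 6.704×10^-5 H.

M ≈ 67.0 μH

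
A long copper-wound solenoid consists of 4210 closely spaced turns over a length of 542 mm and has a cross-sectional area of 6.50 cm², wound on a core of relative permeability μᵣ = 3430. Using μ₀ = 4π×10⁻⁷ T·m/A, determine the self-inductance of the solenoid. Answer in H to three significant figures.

L ≈ 91.6 H

A = 6.50 cm² = 6.500×10^-4 m².
For a long solenoid, L = μ₀μᵣN²A/ℓ.
L = (4π×10⁻⁷)(3430)(4210)²(6.500×10^-4)/(0.542 m) = 91.62 H.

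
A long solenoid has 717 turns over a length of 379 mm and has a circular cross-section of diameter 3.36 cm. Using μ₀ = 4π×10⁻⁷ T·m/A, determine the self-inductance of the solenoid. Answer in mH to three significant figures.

L ≈ 1.51 mH

A = π(d/2)² = π(1.680×10^-2 m)² = 8.867×10^-4 m².
For a long solenoid, L = μ₀N²A/ℓ.
L = (4π×10⁻⁷)(717)²(8.867×10^-4)/(0.379 m) = 1.511×10^-3 H.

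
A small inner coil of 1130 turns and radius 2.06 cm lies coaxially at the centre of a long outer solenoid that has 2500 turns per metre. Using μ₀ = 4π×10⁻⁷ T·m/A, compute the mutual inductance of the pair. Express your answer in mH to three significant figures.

M ≈ 4.73 mH

The outer solenoid produces a uniform field B₁ = μ₀n₁I₁ across the inner coil,
so the flux linkage is N₂Φ = N₂B₁A₂ = μ₀n₁N₂A₂·I₁, giving M = μ₀n₁N₂A₂.
A₂ = πr² = π(2.060×10^-2 m)² = 1.333×10^-3 m².
M = (4π×10⁻⁷)(2500)(1130)(1.333×10^-3) = 4.733×10^-3 H.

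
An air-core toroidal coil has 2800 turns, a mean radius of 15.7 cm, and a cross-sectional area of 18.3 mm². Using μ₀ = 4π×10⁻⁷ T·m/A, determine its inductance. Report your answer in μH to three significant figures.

L ≈ 183 μH

For a thin toroid, L = μ₀N²A/(2πR).
L = (4π×10⁻⁷)(2800)²(1.830×10^-5) / (2π×0.157 m) = 1.828×10^-4 H.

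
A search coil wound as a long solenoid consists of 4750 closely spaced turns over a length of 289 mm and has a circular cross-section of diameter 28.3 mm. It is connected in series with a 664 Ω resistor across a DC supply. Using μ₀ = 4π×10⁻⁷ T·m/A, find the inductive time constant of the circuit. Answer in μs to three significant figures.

A = π(d/2)² = π(1.415×10^-2 m)² = 6.290×10^-4 m².
L = μ₀N²A/ℓ = (4π×10⁻⁷)(4750)²(6.290×10^-4)/(0.289) = 6.171×10^-2 H.
τ = L/R = (6.171×10^-2)/(664) = 9.294×10^-5 s.

τ ≈ 92.9 μs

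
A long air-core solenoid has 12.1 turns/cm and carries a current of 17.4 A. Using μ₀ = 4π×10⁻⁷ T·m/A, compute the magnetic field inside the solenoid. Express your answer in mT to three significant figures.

Inside a long solenoid, B = μ₀nI.
B = (4π×10⁻⁷)(1.210×10^3 m⁻¹)(17.4 A) = 2.646×10^-2 T.

B ≈ 26.5 mT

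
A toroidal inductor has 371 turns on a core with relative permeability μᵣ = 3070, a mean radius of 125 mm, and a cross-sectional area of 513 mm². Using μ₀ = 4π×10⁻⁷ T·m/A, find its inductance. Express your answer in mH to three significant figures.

For a thin toroid, L = μ₀μᵣN²A/(2πR).
L = (4π×10⁻⁷)(3070)(371)²(5.130×10^-4) / (2π×0.125 m) = 0.3468 H.

L ≈ 347 mH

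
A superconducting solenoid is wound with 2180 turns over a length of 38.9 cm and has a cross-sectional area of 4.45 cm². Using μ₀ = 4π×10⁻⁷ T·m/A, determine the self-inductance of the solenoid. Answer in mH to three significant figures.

A = 4.45 cm² = 4.450×10^-4 m².
For a long solenoid, L = μ₀N²A/ℓ.
L = (4π×10⁻⁷)(2180)²(4.450×10^-4)/(0.389 m) = 6.832×10^-3 H.

L ≈ 6.83 mH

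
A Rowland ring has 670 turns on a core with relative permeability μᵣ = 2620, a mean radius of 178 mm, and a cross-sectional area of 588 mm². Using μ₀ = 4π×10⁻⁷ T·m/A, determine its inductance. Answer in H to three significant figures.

L ≈ 0.777 H

For a thin toroid, L = μ₀μᵣN²A/(2πR).
L = (4π×10⁻⁷)(2620)(670)²(5.880×10^-4) / (2π×0.178 m) = 0.777 H.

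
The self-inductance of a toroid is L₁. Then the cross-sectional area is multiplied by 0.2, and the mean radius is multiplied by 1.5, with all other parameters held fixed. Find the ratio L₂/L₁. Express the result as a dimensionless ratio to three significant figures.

For a toroid, L ∝ μᵣN²A/R.
L₂/L₁ = (0.2) × (1.5)^-1 = 0.133.

L₂/L₁ = 0.133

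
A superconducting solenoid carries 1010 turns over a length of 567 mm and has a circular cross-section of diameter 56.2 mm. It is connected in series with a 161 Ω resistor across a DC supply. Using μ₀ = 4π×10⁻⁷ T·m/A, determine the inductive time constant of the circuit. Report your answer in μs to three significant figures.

A = π(d/2)² = π(2.810×10^-2 m)² = 2.481×10^-3 m².
L = μ₀N²A/ℓ = (4π×10⁻⁷)(1010)²(2.481×10^-3)/(0.567) = 5.608×10^-3 H.
τ = L/R = (5.608×10^-3)/(161) = 3.483×10^-5 s.

τ ≈ 34.8 μs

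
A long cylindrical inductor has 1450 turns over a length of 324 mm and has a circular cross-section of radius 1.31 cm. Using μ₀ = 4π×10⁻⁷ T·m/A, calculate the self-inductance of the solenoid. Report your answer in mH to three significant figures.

A = πr² = π(1.310×10^-2 m)² = 5.391×10^-4 m².
For a long solenoid, L = μ₀N²A/ℓ.
L = (4π×10⁻⁷)(1450)²(5.391×10^-4)/(0.324 m) = 4.396×10^-3 H.

L ≈ 4.40 mH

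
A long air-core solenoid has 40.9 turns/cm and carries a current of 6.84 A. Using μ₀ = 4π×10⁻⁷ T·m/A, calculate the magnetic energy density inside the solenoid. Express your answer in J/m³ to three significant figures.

B = μ₀nI = (4π×10⁻⁷)(4.090×10^3)(6.84) = 3.516×10^-2 T.
u = B²/(2μ₀) = (3.516×10^-2)²/(2×4π×10⁻⁷) = 491.7 J/m³.

u ≈ 492 J/m³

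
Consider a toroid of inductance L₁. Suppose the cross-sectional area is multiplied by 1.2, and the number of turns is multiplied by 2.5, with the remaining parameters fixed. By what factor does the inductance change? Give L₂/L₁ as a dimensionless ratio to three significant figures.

For a toroid, L ∝ μᵣN²A/R.
L₂/L₁ = (1.2) × (2.5)^2 = 7.50.

L₂/L₁ = 7.50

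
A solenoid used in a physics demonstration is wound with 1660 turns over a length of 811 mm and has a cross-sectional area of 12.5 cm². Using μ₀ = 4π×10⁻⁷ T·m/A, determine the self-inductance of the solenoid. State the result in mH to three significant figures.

A = 12.5 cm² = 1.250×10^-3 m².
For a long solenoid, L = μ₀N²A/ℓ.
L = (4π×10⁻⁷)(1660)²(1.250×10^-3)/(0.811 m) = 5.337×10^-3 H.

L ≈ 5.34 mH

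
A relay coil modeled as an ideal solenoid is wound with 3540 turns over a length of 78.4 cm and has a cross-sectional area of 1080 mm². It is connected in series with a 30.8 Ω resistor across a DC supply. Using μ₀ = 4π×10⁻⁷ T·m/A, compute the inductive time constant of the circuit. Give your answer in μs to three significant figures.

A = 1080 mm² = 1.080×10^-3 m².
L = μ₀N²A/ℓ = (4π×10⁻⁷)(3540)²(1.080×10^-3)/(0.784) = 2.169×10^-2 H.
τ = L/R = (2.169×10^-2)/(30.8) = 7.043×10^-4 s.

τ ≈ 704 μs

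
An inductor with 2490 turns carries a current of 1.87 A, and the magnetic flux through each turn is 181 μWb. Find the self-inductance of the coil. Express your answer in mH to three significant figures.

Self-inductance is defined by L = NΦ_B/I (flux linkage over current).
L = (2490)(1.810×10^-4 Wb)/(1.87 A) = 0.241 H.

L ≈ 241 mH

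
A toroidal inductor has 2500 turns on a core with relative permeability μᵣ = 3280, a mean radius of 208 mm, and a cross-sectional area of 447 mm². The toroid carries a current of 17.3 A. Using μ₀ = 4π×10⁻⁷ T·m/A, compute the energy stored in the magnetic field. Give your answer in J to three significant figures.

U ≈ 1320 J

L = μ₀μᵣN²A/(2πR) = (4π×10⁻⁷)(3280)(2500)²(4.470×10^-4)/(2π×0.208) = 8.811 H.
U = ½LI² = ½(8.811)(17.3)² = 1.319×10^3 J.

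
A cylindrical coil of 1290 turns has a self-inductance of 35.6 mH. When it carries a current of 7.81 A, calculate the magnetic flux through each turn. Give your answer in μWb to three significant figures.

Φ_B ≈ 216 μWb

From L = NΦ_B/I, the flux per turn is Φ_B = LI/N.
Φ_B = (3.560×10^-2 H)(7.81 A)/1290 = 2.155×10^-4 Wb.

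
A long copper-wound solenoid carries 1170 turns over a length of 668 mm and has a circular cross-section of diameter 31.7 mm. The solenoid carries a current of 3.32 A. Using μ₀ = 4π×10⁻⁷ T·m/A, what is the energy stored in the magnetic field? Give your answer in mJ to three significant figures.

U ≈ 11.2 mJ

A = π(d/2)² = π(1.585×10^-2 m)² = 7.892×10^-4 m².
L = μ₀N²A/ℓ = (4π×10⁻⁷)(1170)²(7.892×10^-4)/(0.668) = 2.032×10^-3 H.
U = ½LI² = ½(2.032×10^-3)(3.32)² = 1.120×10^-2 J.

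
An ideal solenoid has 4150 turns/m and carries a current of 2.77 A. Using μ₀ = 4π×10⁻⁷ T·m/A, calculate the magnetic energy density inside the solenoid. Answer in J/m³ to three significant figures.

u ≈ 83.0 J/m³

B = μ₀nI = (4π×10⁻⁷)(4.150×10^3)(2.77) = 1.4446×10^-2 T.
u = B²/(2μ₀) = (1.4446×10^-2)²/(2×4π×10⁻⁷) = 83.03 J/m³.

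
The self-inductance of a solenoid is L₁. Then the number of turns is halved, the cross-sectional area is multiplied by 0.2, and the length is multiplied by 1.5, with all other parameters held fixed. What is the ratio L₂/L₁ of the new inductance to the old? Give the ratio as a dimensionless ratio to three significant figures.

For a solenoid, L ∝ μᵣN²A/ℓ.
L₂/L₁ = (0.5)^2 × (0.2) × (1.5)^-1 = 0.0333.

L₂/L₁ = 0.0333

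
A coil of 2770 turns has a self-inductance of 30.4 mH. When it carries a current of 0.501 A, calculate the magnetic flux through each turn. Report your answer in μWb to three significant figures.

From L = NΦ_B/I, the flux per turn is Φ_B = LI/N.
Φ_B = (3.040×10^-2 H)(0.501 A)/2770 = 5.498×10^-6 Wb.

Φ_B ≈ 5.50 μWb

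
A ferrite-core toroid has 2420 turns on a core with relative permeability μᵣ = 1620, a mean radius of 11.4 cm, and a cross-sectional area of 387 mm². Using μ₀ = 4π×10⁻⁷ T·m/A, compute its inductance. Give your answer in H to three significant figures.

For a thin toroid, L = μ₀μᵣN²A/(2πR).
L = (4π×10⁻⁷)(1620)(2420)²(3.870×10^-4) / (2π×0.114 m) = 6.441 H.

L ≈ 6.44 H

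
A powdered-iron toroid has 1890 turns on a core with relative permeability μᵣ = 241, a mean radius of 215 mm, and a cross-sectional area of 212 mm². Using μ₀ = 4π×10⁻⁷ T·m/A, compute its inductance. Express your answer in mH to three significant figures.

L ≈ 170 mH

For a thin toroid, L = μ₀μᵣN²A/(2πR).
L = (4π×10⁻⁷)(241)(1890)²(2.120×10^-4) / (2π×0.215 m) = 0.1698 H.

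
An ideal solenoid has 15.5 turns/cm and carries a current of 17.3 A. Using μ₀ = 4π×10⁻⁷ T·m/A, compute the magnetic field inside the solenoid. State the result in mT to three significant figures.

B ≈ 33.7 mT

Inside a long solenoid, B = μ₀nI.
B = (4π×10⁻⁷)(1.550×10^3 m⁻¹)(17.3 A) = 3.370×10^-2 T.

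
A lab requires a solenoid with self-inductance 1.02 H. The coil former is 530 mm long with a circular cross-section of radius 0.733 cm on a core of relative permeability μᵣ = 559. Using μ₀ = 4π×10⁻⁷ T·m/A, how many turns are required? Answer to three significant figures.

N ≈ 2140 turns

A = πr² = π(7.330×10^-3 m)² = 1.688×10^-4 m².
From L = μ₀μᵣN²A/ℓ, N = √(Lℓ / (μ₀μᵣA)).
N = √[(1.02)(0.53) / ((4π×10⁻⁷)(559)×1.688×10^-4)] = √(4.559×10^6) ≈ 2135.2.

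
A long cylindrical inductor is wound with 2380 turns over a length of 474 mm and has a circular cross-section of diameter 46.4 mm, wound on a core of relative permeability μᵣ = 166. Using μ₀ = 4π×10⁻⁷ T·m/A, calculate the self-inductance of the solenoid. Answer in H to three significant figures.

A = π(d/2)² = π(2.320×10^-2 m)² = 1.691×10^-3 m².
For a long solenoid, L = μ₀μᵣN²A/ℓ.
L = (4π×10⁻⁷)(166)(2380)²(1.691×10^-3)/(0.474 m) = 4.215 H.

L ≈ 4.22 H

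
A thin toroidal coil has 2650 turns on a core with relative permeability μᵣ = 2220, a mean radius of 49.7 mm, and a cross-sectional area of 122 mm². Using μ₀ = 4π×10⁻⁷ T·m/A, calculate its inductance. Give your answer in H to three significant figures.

L ≈ 7.65 H

For a thin toroid, L = μ₀μᵣN²A/(2πR).
L = (4π×10⁻⁷)(2220)(2650)²(1.220×10^-4) / (2π×4.970×10^-2 m) = 7.654 H.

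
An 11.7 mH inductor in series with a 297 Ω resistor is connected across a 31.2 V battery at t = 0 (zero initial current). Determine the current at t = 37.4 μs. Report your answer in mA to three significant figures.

I ≈ 64.4 mA

τ = L/R = 1.170×10^-2/297 = 3.939×10^-5 s; final current I_∞ = ε/R = 31.2/297 = 0.1051 A.
I(t) = I_∞(1 − e^(−t/τ)) with t/τ = 0.949.
I = (0.1051)(1 − e^(−0.949)) = 6.440×10^-2 A.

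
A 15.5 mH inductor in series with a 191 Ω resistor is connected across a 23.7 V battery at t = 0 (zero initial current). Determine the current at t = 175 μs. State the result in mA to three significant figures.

τ = L/R = 1.550×10^-2/191 = 8.115×10^-5 s; final current I_∞ = ε/R = 23.7/191 = 0.1241 A.
I(t) = I_∞(1 − e^(−t/τ)) with t/τ = 2.156.
I = (0.1241)(1 − e^(−2.156)) = 0.1097 A.

I ≈ 110 mA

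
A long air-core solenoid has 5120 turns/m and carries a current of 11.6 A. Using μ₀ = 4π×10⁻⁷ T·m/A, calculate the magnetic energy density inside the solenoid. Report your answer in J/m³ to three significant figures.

u ≈ 2220 J/m³

B = μ₀nI = (4π×10⁻⁷)(5.120×10^3)(11.6) = 7.463×10^-2 T.
u = B²/(2μ₀) = (7.463×10^-2)²/(2×4π×10⁻⁷) = 2.216×10^3 J/m³.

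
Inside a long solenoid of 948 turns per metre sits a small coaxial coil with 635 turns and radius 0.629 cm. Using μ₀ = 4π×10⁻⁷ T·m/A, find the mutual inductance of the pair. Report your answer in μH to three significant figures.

The outer solenoid produces a uniform field B₁ = μ₀n₁I₁ across the inner coil,
so the flux linkage is N₂Φ = N₂B₁A₂ = μ₀n₁N₂A₂·I₁, giving M = μ₀n₁N₂A₂.
A₂ = πr² = π(6.290×10^-3 m)² = 1.243×10^-4 m².
M = (4π×10⁻⁷)(948)(635)(1.243×10^-4) = 9.402×10^-5 H.

M ≈ 94.0 μH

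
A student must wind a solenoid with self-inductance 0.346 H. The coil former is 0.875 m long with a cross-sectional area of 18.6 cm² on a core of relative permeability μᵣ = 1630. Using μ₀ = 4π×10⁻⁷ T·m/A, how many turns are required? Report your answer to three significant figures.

N ≈ 282 turns

A = 18.6 cm² = 1.860×10^-3 m².
From L = μ₀μᵣN²A/ℓ, N = √(Lℓ / (μ₀μᵣA)).
N = √[(0.346)(0.875) / ((4π×10⁻⁷)(1630)×1.860×10^-3)] = √(7.946×10^4) ≈ 281.9.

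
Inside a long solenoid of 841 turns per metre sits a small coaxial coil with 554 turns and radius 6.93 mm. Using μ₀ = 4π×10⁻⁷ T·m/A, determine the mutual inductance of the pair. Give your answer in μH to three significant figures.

M ≈ 88.3 μH

The outer solenoid produces a uniform field B₁ = μ₀n₁I₁ across the inner coil,
so the flux linkage is N₂Φ = N₂B₁A₂ = μ₀n₁N₂A₂·I₁, giving M = μ₀n₁N₂A₂.
A₂ = πr² = π(6.930×10^-3 m)² = 1.509×10^-4 m².
M = (4π×10⁻⁷)(841)(554)(1.509×10^-4) = 8.833×10^-5 H.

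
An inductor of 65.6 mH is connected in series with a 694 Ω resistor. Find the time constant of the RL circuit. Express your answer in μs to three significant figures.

τ ≈ 94.5 μs

τ = L/R = (6.560×10^-2 H)/(694 Ω) = 9.452×10^-5 s.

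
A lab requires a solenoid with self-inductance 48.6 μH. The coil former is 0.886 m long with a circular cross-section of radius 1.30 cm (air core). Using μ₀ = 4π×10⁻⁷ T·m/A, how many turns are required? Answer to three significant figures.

A = πr² = π(1.300×10^-2 m)² = 5.309×10^-4 m².
From L = μ₀N²A/ℓ, N = √(Lℓ / (μ₀A)).
N = √[(4.860×10^-5)(0.886) / ((4π×10⁻⁷)×5.309×10^-4)] = √(6.454×10^4) ≈ 254.0.

N ≈ 254 turns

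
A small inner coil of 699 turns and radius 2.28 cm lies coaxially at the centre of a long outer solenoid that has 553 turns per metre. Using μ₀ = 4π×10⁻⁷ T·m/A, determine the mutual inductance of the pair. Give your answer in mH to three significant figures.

The outer solenoid produces a uniform field B₁ = μ₀n₁I₁ across the inner coil,
so the flux linkage is N₂Φ = N₂B₁A₂ = μ₀n₁N₂A₂·I₁, giving M = μ₀n₁N₂A₂.
A₂ = πr² = π(2.280×10^-2 m)² = 1.633×10^-3 m².
M = (4π×10⁻⁷)(553)(699)(1.633×10^-3) = 7.933×10^-4 H.

M ≈ 0.793 mH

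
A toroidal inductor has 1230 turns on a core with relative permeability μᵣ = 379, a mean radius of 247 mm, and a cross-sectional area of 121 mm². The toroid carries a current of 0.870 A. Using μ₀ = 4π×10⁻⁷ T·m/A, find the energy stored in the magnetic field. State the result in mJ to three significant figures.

U ≈ 21.3 mJ

L = μ₀μᵣN²A/(2πR) = (4π×10⁻⁷)(379)(1230)²(1.210×10^-4)/(2π×0.247) = 5.618×10^-2 H.
U = ½LI² = ½(5.618×10^-2)(0.870)² = 2.126×10^-2 J.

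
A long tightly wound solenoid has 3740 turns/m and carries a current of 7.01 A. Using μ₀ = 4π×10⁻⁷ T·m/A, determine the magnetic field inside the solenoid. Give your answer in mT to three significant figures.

B ≈ 32.9 mT

Inside a long solenoid, B = μ₀nI.
B = (4π×10⁻⁷)(3.740×10^3 m⁻¹)(7.01 A) = 3.2946×10^-2 T.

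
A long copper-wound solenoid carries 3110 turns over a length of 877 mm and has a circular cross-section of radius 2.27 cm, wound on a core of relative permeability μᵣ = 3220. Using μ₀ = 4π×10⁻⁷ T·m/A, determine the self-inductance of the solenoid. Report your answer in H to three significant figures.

L ≈ 72.2 H

A = πr² = π(2.270×10^-2 m)² = 1.619×10^-3 m².
For a long solenoid, L = μ₀μᵣN²A/ℓ.
L = (4π×10⁻⁷)(3220)(3110)²(1.619×10^-3)/(0.877 m) = 72.24 H.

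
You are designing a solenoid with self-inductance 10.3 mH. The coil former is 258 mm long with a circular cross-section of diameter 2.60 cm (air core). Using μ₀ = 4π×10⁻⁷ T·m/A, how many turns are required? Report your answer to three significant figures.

N ≈ 2000 turns

A = π(d/2)² = π(1.300×10^-2 m)² = 5.309×10^-4 m².
From L = μ₀N²A/ℓ, N = √(Lℓ / (μ₀A)).
N = √[(1.030×10^-2)(0.258) / ((4π×10⁻⁷)×5.309×10^-4)] = √(3.983×10^6) ≈ 1995.7.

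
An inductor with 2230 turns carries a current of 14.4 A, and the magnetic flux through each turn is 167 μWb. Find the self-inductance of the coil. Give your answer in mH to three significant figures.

L ≈ 25.9 mH

Self-inductance is defined by L = NΦ_B/I (flux linkage over current).
L = (2230)(1.670×10^-4 Wb)/(14.4 A) = 2.586×10^-2 H.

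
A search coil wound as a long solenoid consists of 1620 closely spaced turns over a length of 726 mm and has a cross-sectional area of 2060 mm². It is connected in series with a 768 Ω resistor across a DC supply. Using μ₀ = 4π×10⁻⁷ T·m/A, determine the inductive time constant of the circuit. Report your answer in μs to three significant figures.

A = 2060 mm² = 2.060×10^-3 m².
L = μ₀N²A/ℓ = (4π×10⁻⁷)(1620)²(2.060×10^-3)/(0.726) = 9.358×10^-3 H.
τ = L/R = (9.358×10^-3)/(768) = 1.218×10^-5 s.

τ ≈ 12.2 μs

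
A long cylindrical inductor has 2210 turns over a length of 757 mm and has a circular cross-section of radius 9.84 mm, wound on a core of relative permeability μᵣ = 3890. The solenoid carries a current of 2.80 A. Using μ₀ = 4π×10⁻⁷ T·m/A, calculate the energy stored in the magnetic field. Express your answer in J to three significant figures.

U ≈ 37.6 J

A = πr² = π(9.840×10^-3 m)² = 3.042×10^-4 m².
L = μ₀μᵣN²A/ℓ = (4π×10⁻⁷)(3890)(2210)²(3.042×10^-4)/(0.757) = 9.594 H.
U = ½LI² = ½(9.594)(2.80)² = 37.61 J.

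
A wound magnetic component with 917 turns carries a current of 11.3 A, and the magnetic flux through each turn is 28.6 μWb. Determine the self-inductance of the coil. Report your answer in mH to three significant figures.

L ≈ 2.32 mH

Self-inductance is defined by L = NΦ_B/I (flux linkage over current).
L = (917)(2.860×10^-5 Wb)/(11.3 A) = 2.321×10^-3 H.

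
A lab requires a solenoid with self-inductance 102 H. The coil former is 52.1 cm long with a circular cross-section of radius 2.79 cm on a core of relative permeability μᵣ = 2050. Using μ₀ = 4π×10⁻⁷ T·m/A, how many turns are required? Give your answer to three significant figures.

A = πr² = π(2.790×10^-2 m)² = 2.445×10^-3 m².
From L = μ₀μᵣN²A/ℓ, N = √(Lℓ / (μ₀μᵣA)).
N = √[(102)(0.521) / ((4π×10⁻⁷)(2050)×2.445×10^-3)] = √(8.436×10^6) ≈ 2904.4.

N ≈ 2900 turns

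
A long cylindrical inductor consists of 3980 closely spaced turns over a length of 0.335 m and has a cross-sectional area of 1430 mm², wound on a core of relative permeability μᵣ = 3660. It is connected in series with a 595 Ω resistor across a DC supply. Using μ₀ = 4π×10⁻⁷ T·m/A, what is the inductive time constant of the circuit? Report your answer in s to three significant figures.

τ ≈ 0.523 s

A = 1430 mm² = 1.430×10^-3 m².
L = μ₀μᵣN²A/ℓ = (4π×10⁻⁷)(3660)(3980)²(1.430×10^-3)/(0.335) = 311 H.
τ = L/R = (311)/(595) = 0.5227 s.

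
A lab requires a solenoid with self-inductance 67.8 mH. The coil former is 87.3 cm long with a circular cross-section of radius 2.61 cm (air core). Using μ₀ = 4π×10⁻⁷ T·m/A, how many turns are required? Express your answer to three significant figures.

A = πr² = π(2.610×10^-2 m)² = 2.140×10^-3 m².
From L = μ₀N²A/ℓ, N = √(Lℓ / (μ₀A)).
N = √[(6.780×10^-2)(0.873) / ((4π×10⁻⁷)×2.140×10^-3)] = √(2.201×10^7) ≈ 4691.4.

N ≈ 4690 turns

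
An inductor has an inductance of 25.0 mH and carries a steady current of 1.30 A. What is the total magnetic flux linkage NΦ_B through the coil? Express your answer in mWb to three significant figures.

From L = NΦ_B/I, the flux linkage is NΦ_B = LI.
NΦ_B = (2.500×10^-2 H)(1.30 A) = 3.250×10^-2 Wb.

NΦ_B ≈ 32.5 mWb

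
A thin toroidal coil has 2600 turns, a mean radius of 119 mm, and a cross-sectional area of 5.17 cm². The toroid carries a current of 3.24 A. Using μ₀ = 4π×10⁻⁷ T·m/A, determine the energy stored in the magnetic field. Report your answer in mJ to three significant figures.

L = μ₀N²A/(2πR) = (4π×10⁻⁷)(2600)²(5.170×10^-4)/(2π×0.119) = 5.874×10^-3 H.
U = ½LI² = ½(5.874×10^-3)(3.24)² = 3.083×10^-2 J.

U ≈ 30.8 mJ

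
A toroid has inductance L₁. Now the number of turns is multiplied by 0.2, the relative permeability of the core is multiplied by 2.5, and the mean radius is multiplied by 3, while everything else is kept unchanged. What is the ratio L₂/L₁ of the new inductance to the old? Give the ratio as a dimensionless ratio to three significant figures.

L₂/L₁ = 0.0333

For a toroid, L ∝ μᵣN²A/R.
L₂/L₁ = (0.2)^2 × (2.5) × (3)^-1 = 0.0333.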